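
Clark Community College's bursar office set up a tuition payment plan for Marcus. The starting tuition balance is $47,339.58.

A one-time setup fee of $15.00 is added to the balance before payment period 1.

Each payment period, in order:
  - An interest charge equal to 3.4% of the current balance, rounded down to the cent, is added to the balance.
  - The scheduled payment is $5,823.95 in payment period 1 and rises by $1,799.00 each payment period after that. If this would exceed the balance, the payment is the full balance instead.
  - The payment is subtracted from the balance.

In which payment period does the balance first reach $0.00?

Payment period 1: opening $47,354.58; interest $1,610.05 → $48,964.63; payment $5,823.95; balance $43,140.68
Payment period 2: opening $43,140.68; interest $1,466.78 → $44,607.46; payment $7,622.95; balance $36,984.51
Payment period 3: opening $36,984.51; interest $1,257.47 → $38,241.98; payment $9,421.95; balance $28,820.03
Payment period 4: opening $28,820.03; interest $979.88 → $29,799.91; payment $11,220.95; balance $18,578.96
Payment period 5: opening $18,578.96; interest $631.68 → $19,210.64; payment $13,019.95; balance $6,190.69
Payment period 6: opening $6,190.69; interest $210.48 → $6,401.17; payment $6,401.17; balance $0.00
Balance reaches $0.00 in payment period 6.

6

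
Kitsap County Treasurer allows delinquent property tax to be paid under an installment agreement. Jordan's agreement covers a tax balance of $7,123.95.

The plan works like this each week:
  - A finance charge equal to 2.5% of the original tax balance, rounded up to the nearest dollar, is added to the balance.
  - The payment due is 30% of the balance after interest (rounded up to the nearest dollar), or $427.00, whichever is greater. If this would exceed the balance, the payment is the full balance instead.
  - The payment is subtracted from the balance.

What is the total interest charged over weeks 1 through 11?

Week 1: $7,123.95 +$179.00 interest = $7,302.95; pay $2,191.00 → $5,111.95
Week 2: $5,111.95 +$179.00 interest = $5,290.95; pay $1,588.00 → $3,702.95
Week 3: $3,702.95 +$179.00 interest = $3,881.95; pay $1,165.00 → $2,716.95
Week 4: $2,716.95 +$179.00 interest = $2,895.95; pay $869.00 → $2,026.95
Week 5: $2,026.95 +$179.00 interest = $2,205.95; pay $662.00 → $1,543.95
Week 6: $1,543.95 +$179.00 interest = $1,722.95; pay $517.00 → $1,205.95
Week 7: $1,205.95 +$179.00 interest = $1,384.95; pay $427.00 → $957.95
Week 8: $957.95 +$179.00 interest = $1,136.95; pay $427.00 → $709.95
Week 9: $709.95 +$179.00 interest = $888.95; pay $427.00 → $461.95
Week 10: $461.95 +$179.00 interest = $640.95; pay $427.00 → $213.95
Week 11: $213.95 +$179.00 interest = $392.95; pay $392.95 → $0.00
Total interest: $179.00 + $179.00 + $179.00 + $179.00 + $179.00 + $179.00 + $179.00 + $179.00 + $179.00 + $179.00 + $179.00 = $1,969.00

$1,969.00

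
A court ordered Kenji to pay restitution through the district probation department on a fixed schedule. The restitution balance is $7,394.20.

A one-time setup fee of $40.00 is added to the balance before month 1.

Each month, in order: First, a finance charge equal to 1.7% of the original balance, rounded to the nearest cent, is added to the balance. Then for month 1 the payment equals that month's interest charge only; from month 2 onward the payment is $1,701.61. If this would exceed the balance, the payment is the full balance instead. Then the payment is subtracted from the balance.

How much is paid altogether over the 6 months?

$8,188.40

Month 1: opening $7,434.20; interest $125.70 → $7,559.90; payment $125.70; balance $7,434.20
Month 2: opening $7,434.20; interest $125.70 → $7,559.90; payment $1,701.61; balance $5,858.29
Month 3: opening $5,858.29; interest $125.70 → $5,983.99; payment $1,701.61; balance $4,282.38
Month 4: opening $4,282.38; interest $125.70 → $4,408.08; payment $1,701.61; balance $2,706.47
Month 5: opening $2,706.47; interest $125.70 → $2,832.17; payment $1,701.61; balance $1,130.56
Month 6: opening $1,130.56; interest $125.70 → $1,256.26; payment $1,256.26; balance $0.00
Total paid: $8,188.40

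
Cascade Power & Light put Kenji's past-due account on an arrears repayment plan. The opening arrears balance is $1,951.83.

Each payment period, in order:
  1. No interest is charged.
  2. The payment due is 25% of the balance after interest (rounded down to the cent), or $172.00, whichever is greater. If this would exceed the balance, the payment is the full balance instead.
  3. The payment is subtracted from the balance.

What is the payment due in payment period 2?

Payment period 1: $1,951.83 − $487.95 → $1,463.88
Payment period 2: $1,463.88 − $365.97 → $1,097.91

$365.97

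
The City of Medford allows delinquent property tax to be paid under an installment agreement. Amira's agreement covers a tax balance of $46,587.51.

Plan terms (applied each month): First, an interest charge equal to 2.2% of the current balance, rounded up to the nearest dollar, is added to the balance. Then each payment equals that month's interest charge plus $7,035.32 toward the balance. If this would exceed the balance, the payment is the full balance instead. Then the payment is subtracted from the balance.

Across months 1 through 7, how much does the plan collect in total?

$50,515.51

# | Opening | Interest | Payment | End bal
1 | $46,587.51 | $1,025.00 | $8,060.32 | $39,552.19
2 | $39,552.19 | $871.00 | $7,906.32 | $32,516.87
3 | $32,516.87 | $716.00 | $7,751.32 | $25,481.55
4 | $25,481.55 | $561.00 | $7,596.32 | $18,446.23
5 | $18,446.23 | $406.00 | $7,441.32 | $11,410.91
6 | $11,410.91 | $252.00 | $7,287.32 | $4,375.59
7 | $4,375.59 | $97.00 | $4,472.59 | $0.00
Total paid: $50,515.51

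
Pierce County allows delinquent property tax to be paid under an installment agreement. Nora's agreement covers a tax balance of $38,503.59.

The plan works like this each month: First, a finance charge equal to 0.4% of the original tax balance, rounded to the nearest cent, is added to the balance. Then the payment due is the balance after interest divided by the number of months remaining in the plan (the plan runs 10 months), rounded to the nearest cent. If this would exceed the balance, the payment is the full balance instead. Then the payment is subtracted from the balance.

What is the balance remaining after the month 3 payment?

# | Opening | Interest | Payment | End bal
1 | $38,503.59 | $154.01 | $3,865.76 | $34,791.84
2 | $34,791.84 | $154.01 | $3,882.87 | $31,062.98
3 | $31,062.98 | $154.01 | $3,902.12 | $27,314.87

$27,314.87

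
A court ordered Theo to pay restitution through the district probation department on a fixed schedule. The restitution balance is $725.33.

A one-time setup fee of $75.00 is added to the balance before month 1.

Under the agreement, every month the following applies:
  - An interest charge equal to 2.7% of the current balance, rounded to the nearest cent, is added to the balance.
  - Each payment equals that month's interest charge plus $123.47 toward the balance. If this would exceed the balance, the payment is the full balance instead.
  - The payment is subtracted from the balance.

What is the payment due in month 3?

Month 1: opening $800.33; interest $21.61 → $821.94; payment $145.08; balance $676.86
Month 2: opening $676.86; interest $18.28 → $695.14; payment $141.75; balance $553.39
Month 3: opening $553.39; interest $14.94 → $568.33; payment $138.41; balance $429.92

$138.41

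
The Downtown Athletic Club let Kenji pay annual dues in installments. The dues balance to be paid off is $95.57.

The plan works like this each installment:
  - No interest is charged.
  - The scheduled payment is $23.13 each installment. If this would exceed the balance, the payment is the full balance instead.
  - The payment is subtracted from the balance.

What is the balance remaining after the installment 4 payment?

$3.05

Installment 1: $95.57 − $23.13 → $72.44
Installment 2: $72.44 − $23.13 → $49.31
Installment 3: $49.31 − $23.13 → $26.18
Installment 4: $26.18 − $23.13 → $3.05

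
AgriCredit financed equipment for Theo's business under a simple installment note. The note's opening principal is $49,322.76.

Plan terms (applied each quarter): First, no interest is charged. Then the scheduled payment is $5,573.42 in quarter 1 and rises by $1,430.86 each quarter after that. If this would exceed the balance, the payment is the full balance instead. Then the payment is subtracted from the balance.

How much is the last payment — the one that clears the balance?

Quarter 1: $49,322.76 − $5,573.42 → $43,749.34
Quarter 2: $43,749.34 − $7,004.28 → $36,745.06
Quarter 3: $36,745.06 − $8,435.14 → $28,309.92
Quarter 4: $28,309.92 − $9,866.00 → $18,443.92
Quarter 5: $18,443.92 − $11,296.86 → $7,147.06
Quarter 6: $7,147.06 − $7,147.06 → $0.00

$7,147.06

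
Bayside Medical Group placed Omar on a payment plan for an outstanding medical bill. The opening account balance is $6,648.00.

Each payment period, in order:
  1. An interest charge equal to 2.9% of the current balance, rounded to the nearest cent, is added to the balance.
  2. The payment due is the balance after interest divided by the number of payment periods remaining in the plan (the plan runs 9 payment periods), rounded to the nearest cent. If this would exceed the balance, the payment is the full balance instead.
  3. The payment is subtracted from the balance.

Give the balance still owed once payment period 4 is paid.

$4,140.76

Payment period 1: opening $6,648.00; interest $192.79 → $6,840.79; payment $760.09; balance $6,080.70
Payment period 2: opening $6,080.70; interest $176.34 → $6,257.04; payment $782.13; balance $5,474.91
Payment period 3: opening $5,474.91; interest $158.77 → $5,633.68; payment $804.81; balance $4,828.87
Payment period 4: opening $4,828.87; interest $140.04 → $4,968.91; payment $828.15; balance $4,140.76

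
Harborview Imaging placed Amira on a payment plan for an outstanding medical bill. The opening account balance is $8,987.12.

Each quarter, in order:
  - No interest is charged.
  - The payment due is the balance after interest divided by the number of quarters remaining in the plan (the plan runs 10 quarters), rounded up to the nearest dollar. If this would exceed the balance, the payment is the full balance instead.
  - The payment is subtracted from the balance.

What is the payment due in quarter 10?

$897.12

# | Opening | Payment | End bal
1 | $8,987.12 | $899.00 | $8,088.12
2 | $8,088.12 | $899.00 | $7,189.12
3 | $7,189.12 | $899.00 | $6,290.12
4 | $6,290.12 | $899.00 | $5,391.12
5 | $5,391.12 | $899.00 | $4,492.12
6 | $4,492.12 | $899.00 | $3,593.12
7 | $3,593.12 | $899.00 | $2,694.12
8 | $2,694.12 | $899.00 | $1,795.12
9 | $1,795.12 | $898.00 | $897.12
10 | $897.12 | $897.12 | $0.00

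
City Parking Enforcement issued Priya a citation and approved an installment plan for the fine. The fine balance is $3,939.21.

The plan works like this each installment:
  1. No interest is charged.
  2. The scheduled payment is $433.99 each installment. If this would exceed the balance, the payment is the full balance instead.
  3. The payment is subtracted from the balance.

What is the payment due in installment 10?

Installment 1: $3,939.21 − $433.99 → $3,505.22
Installment 2: $3,505.22 − $433.99 → $3,071.23
Installment 3: $3,071.23 − $433.99 → $2,637.24
Installment 4: $2,637.24 − $433.99 → $2,203.25
Installment 5: $2,203.25 − $433.99 → $1,769.26
Installment 6: $1,769.26 − $433.99 → $1,335.27
Installment 7: $1,335.27 − $433.99 → $901.28
Installment 8: $901.28 − $433.99 → $467.29
Installment 9: $467.29 − $433.99 → $33.30
Installment 10: $33.30 − $33.30 → $0.00

$33.30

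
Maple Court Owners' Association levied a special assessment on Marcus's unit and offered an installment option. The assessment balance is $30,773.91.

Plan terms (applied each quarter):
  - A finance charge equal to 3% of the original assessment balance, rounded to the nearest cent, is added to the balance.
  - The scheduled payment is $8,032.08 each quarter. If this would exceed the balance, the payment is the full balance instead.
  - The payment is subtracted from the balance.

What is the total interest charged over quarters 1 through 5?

$4,616.10

# | Opening | Interest | Payment | End bal
1 | $30,773.91 | $923.22 | $8,032.08 | $23,665.05
2 | $23,665.05 | $923.22 | $8,032.08 | $16,556.19
3 | $16,556.19 | $923.22 | $8,032.08 | $9,447.33
4 | $9,447.33 | $923.22 | $8,032.08 | $2,338.47
5 | $2,338.47 | $923.22 | $3,261.69 | $0.00
Total interest: $923.22 + $923.22 + $923.22 + $923.22 + $923.22 = $4,616.10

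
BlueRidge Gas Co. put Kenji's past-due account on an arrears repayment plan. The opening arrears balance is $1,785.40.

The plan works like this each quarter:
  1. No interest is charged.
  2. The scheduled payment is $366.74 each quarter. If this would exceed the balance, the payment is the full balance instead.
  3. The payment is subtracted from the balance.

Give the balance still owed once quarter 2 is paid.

$1,051.92

Quarter 1: $1,785.40 − $366.74 → $1,418.66
Quarter 2: $1,418.66 − $366.74 → $1,051.92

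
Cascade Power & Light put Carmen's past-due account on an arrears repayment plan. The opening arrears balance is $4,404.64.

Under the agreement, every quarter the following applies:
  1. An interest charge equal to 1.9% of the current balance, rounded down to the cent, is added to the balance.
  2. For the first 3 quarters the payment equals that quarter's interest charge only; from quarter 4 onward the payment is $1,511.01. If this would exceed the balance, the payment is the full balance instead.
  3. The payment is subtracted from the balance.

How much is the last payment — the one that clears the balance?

$41.55

# | Opening | Interest | Payment | End bal
1 | $4,404.64 | $83.68 | $83.68 | $4,404.64
2 | $4,404.64 | $83.68 | $83.68 | $4,404.64
3 | $4,404.64 | $83.68 | $83.68 | $4,404.64
4 | $4,404.64 | $83.68 | $1,511.01 | $2,977.31
5 | $2,977.31 | $56.56 | $1,511.01 | $1,522.86
6 | $1,522.86 | $28.93 | $1,511.01 | $40.78
7 | $40.78 | $0.77 | $41.55 | $0.00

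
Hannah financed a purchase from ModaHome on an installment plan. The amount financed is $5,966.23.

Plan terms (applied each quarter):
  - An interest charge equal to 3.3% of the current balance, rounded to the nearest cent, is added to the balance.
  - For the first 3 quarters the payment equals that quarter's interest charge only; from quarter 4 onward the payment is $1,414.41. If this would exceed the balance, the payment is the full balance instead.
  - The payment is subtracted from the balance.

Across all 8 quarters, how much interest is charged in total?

# | Opening | Interest | Payment | End bal
1 | $5,966.23 | $196.89 | $196.89 | $5,966.23
2 | $5,966.23 | $196.89 | $196.89 | $5,966.23
3 | $5,966.23 | $196.89 | $196.89 | $5,966.23
4 | $5,966.23 | $196.89 | $1,414.41 | $4,748.71
5 | $4,748.71 | $156.71 | $1,414.41 | $3,491.01
6 | $3,491.01 | $115.20 | $1,414.41 | $2,191.80
7 | $2,191.80 | $72.33 | $1,414.41 | $849.72
8 | $849.72 | $28.04 | $877.76 | $0.00
Total interest: $196.89 + $196.89 + $196.89 + $196.89 + $156.71 + $115.20 + $72.33 + $28.04 = $1,159.84

$1,159.84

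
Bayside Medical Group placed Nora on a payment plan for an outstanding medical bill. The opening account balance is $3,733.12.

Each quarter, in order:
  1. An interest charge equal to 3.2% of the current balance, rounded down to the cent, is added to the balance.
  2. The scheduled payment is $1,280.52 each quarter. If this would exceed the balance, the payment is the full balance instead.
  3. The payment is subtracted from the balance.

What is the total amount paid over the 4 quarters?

$3,983.22

# | Opening | Interest | Payment | End bal
1 | $3,733.12 | $119.45 | $1,280.52 | $2,572.05
2 | $2,572.05 | $82.30 | $1,280.52 | $1,373.83
3 | $1,373.83 | $43.96 | $1,280.52 | $137.27
4 | $137.27 | $4.39 | $141.66 | $0.00
Total paid: $3,983.22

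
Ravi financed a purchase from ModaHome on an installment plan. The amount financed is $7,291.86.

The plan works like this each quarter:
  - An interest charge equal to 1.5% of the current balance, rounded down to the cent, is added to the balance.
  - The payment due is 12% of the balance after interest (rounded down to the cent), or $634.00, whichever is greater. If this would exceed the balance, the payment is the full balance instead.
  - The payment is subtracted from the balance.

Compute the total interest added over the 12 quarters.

Quarter 1: $7,291.86 +$109.37 interest = $7,401.23; pay $888.14 → $6,513.09
Quarter 2: $6,513.09 +$97.69 interest = $6,610.78; pay $793.29 → $5,817.49
Quarter 3: $5,817.49 +$87.26 interest = $5,904.75; pay $708.57 → $5,196.18
Quarter 4: $5,196.18 +$77.94 interest = $5,274.12; pay $634.00 → $4,640.12
Quarter 5: $4,640.12 +$69.60 interest = $4,709.72; pay $634.00 → $4,075.72
Quarter 6: $4,075.72 +$61.13 interest = $4,136.85; pay $634.00 → $3,502.85
Quarter 7: $3,502.85 +$52.54 interest = $3,555.39; pay $634.00 → $2,921.39
Quarter 8: $2,921.39 +$43.82 interest = $2,965.21; pay $634.00 → $2,331.21
Quarter 9: $2,331.21 +$34.96 interest = $2,366.17; pay $634.00 → $1,732.17
Quarter 10: $1,732.17 +$25.98 interest = $1,758.15; pay $634.00 → $1,124.15
Quarter 11: $1,124.15 +$16.86 interest = $1,141.01; pay $634.00 → $507.01
Quarter 12: $507.01 +$7.60 interest = $514.61; pay $514.61 → $0.00
Total interest: $109.37 + $97.69 + $87.26 + $77.94 + $69.60 + $61.13 + $52.54 + $43.82 + $34.96 + $25.98 + $16.86 + $7.60 = $684.75

$684.75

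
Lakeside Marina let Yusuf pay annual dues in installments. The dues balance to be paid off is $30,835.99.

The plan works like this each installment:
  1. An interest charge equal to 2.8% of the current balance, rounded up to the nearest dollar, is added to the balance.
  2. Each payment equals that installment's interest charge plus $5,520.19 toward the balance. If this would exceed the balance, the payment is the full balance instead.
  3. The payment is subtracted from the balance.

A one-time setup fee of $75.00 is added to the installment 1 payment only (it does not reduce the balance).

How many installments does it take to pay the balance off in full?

Installment 1: $30,835.99 +$864.00 interest = $31,699.99; pay $6,384.19 (+ $75.00 fee) → $25,315.80
Installment 2: $25,315.80 +$709.00 interest = $26,024.80; pay $6,229.19 → $19,795.61
Installment 3: $19,795.61 +$555.00 interest = $20,350.61; pay $6,075.19 → $14,275.42
Installment 4: $14,275.42 +$400.00 interest = $14,675.42; pay $5,920.19 → $8,755.23
Installment 5: $8,755.23 +$246.00 interest = $9,001.23; pay $5,766.19 → $3,235.04
Installment 6: $3,235.04 +$91.00 interest = $3,326.04; pay $3,326.04 → $0.00
Balance reaches $0.00 in installment 6.

6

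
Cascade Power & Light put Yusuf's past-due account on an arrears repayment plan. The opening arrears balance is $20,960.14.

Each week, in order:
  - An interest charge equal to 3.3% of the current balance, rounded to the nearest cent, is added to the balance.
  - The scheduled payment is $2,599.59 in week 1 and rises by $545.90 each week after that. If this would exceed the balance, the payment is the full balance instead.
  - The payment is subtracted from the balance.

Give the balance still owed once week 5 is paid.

Week 1: $20,960.14 +$691.68 interest = $21,651.82; pay $2,599.59 → $19,052.23
Week 2: $19,052.23 +$628.72 interest = $19,680.95; pay $3,145.49 → $16,535.46
Week 3: $16,535.46 +$545.67 interest = $17,081.13; pay $3,691.39 → $13,389.74
Week 4: $13,389.74 +$441.86 interest = $13,831.60; pay $4,237.29 → $9,594.31
Week 5: $9,594.31 +$316.61 interest = $9,910.92; pay $4,783.19 → $5,127.73

$5,127.73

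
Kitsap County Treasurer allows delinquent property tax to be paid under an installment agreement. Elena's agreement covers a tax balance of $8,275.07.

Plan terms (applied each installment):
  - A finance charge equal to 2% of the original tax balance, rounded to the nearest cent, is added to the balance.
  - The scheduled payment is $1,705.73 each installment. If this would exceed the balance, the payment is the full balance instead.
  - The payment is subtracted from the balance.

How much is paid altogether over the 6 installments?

Installment 1: $8,275.07 +$165.50 interest = $8,440.57; pay $1,705.73 → $6,734.84
Installment 2: $6,734.84 +$165.50 interest = $6,900.34; pay $1,705.73 → $5,194.61
Installment 3: $5,194.61 +$165.50 interest = $5,360.11; pay $1,705.73 → $3,654.38
Installment 4: $3,654.38 +$165.50 interest = $3,819.88; pay $1,705.73 → $2,114.15
Installment 5: $2,114.15 +$165.50 interest = $2,279.65; pay $1,705.73 → $573.92
Installment 6: $573.92 +$165.50 interest = $739.42; pay $739.42 → $0.00
Total paid: $9,268.07

$9,268.07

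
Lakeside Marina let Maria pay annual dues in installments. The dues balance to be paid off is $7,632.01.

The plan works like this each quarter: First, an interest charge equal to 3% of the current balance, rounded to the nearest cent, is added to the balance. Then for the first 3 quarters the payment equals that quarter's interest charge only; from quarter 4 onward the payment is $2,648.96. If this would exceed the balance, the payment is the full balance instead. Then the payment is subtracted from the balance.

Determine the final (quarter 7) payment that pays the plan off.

Quarter 1: $7,632.01 +$228.96 interest = $7,860.97; pay $228.96 → $7,632.01
Quarter 2: $7,632.01 +$228.96 interest = $7,860.97; pay $228.96 → $7,632.01
Quarter 3: $7,632.01 +$228.96 interest = $7,860.97; pay $228.96 → $7,632.01
Quarter 4: $7,632.01 +$228.96 interest = $7,860.97; pay $2,648.96 → $5,212.01
Quarter 5: $5,212.01 +$156.36 interest = $5,368.37; pay $2,648.96 → $2,719.41
Quarter 6: $2,719.41 +$81.58 interest = $2,800.99; pay $2,648.96 → $152.03
Quarter 7: $152.03 +$4.56 interest = $156.59; pay $156.59 → $0.00

$156.59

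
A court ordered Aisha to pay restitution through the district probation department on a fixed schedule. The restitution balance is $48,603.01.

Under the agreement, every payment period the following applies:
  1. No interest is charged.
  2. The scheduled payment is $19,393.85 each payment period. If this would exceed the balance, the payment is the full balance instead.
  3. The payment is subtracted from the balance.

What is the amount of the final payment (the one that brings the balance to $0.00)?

$9,815.31

# | Opening | Payment | End bal
1 | $48,603.01 | $19,393.85 | $29,209.16
2 | $29,209.16 | $19,393.85 | $9,815.31
3 | $9,815.31 | $9,815.31 | $0.00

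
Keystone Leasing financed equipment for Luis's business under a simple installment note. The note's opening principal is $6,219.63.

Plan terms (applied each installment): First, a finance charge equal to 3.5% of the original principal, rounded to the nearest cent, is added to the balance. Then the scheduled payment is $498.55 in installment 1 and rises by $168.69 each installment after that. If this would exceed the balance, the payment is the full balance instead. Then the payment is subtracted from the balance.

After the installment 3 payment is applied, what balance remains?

$4,870.98

Installment 1: opening $6,219.63; interest $217.69 → $6,437.32; payment $498.55; balance $5,938.77
Installment 2: opening $5,938.77; interest $217.69 → $6,156.46; payment $667.24; balance $5,489.22
Installment 3: opening $5,489.22; interest $217.69 → $5,706.91; payment $835.93; balance $4,870.98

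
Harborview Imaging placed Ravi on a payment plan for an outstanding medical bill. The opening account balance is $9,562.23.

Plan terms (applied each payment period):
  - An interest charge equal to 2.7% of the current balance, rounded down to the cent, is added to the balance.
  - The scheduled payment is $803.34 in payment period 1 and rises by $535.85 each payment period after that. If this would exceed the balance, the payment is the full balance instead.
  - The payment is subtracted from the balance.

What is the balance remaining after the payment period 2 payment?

$7,921.34

Payment period 1: opening $9,562.23; interest $258.18 → $9,820.41; payment $803.34; balance $9,017.07
Payment period 2: opening $9,017.07; interest $243.46 → $9,260.53; payment $1,339.19; balance $7,921.34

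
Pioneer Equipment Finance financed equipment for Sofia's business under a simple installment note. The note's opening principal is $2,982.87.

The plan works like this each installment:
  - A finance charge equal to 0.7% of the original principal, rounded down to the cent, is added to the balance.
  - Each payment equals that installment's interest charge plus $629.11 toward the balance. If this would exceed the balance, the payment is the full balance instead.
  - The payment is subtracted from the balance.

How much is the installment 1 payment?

Installment 1: opening $2,982.87; interest $20.88 → $3,003.75; payment $649.99; balance $2,353.76

$649.99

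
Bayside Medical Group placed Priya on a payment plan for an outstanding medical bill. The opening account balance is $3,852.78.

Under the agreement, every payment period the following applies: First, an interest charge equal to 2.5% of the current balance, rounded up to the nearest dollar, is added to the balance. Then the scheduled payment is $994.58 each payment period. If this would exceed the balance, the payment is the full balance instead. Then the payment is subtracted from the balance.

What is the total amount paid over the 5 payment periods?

$4,106.78

Payment period 1: $3,852.78 +$97.00 interest = $3,949.78; pay $994.58 → $2,955.20
Payment period 2: $2,955.20 +$74.00 interest = $3,029.20; pay $994.58 → $2,034.62
Payment period 3: $2,034.62 +$51.00 interest = $2,085.62; pay $994.58 → $1,091.04
Payment period 4: $1,091.04 +$28.00 interest = $1,119.04; pay $994.58 → $124.46
Payment period 5: $124.46 +$4.00 interest = $128.46; pay $128.46 → $0.00
Total paid: $4,106.78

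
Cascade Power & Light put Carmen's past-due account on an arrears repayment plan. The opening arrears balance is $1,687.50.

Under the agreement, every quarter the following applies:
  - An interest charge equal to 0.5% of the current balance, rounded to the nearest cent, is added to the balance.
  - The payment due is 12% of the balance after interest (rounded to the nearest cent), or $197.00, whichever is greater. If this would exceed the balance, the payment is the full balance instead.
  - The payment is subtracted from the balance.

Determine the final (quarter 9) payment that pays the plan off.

$146.31

# | Opening | Interest | Payment | End bal
1 | $1,687.50 | $8.44 | $203.51 | $1,492.43
2 | $1,492.43 | $7.46 | $197.00 | $1,302.89
3 | $1,302.89 | $6.51 | $197.00 | $1,112.40
4 | $1,112.40 | $5.56 | $197.00 | $920.96
5 | $920.96 | $4.60 | $197.00 | $728.56
6 | $728.56 | $3.64 | $197.00 | $535.20
7 | $535.20 | $2.68 | $197.00 | $340.88
8 | $340.88 | $1.70 | $197.00 | $145.58
9 | $145.58 | $0.73 | $146.31 | $0.00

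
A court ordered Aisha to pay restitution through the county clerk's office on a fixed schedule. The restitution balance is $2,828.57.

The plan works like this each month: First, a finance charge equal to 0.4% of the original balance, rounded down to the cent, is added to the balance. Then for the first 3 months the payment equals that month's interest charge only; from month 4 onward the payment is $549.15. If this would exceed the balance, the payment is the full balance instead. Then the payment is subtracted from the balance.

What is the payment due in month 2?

# | Opening | Interest | Payment | End bal
1 | $2,828.57 | $11.31 | $11.31 | $2,828.57
2 | $2,828.57 | $11.31 | $11.31 | $2,828.57

$11.31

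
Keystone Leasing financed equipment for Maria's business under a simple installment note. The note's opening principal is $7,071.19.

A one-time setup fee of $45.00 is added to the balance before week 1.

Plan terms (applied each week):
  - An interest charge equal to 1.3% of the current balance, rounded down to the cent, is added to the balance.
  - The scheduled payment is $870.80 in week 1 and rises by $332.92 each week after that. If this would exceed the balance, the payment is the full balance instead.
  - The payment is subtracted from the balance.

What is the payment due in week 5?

$1,951.94

Week 1: opening $7,116.19; interest $92.51 → $7,208.70; payment $870.80; balance $6,337.90
Week 2: opening $6,337.90; interest $82.39 → $6,420.29; payment $1,203.72; balance $5,216.57
Week 3: opening $5,216.57; interest $67.81 → $5,284.38; payment $1,536.64; balance $3,747.74
Week 4: opening $3,747.74; interest $48.72 → $3,796.46; payment $1,869.56; balance $1,926.90
Week 5: opening $1,926.90; interest $25.04 → $1,951.94; payment $1,951.94; balance $0.00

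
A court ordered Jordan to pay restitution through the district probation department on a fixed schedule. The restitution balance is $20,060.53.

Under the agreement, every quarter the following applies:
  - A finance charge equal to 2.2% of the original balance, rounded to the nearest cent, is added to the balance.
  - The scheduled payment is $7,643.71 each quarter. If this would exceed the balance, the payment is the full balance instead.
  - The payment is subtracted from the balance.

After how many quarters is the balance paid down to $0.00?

Quarter 1: opening $20,060.53; interest $441.33 → $20,501.86; payment $7,643.71; balance $12,858.15
Quarter 2: opening $12,858.15; interest $441.33 → $13,299.48; payment $7,643.71; balance $5,655.77
Quarter 3: opening $5,655.77; interest $441.33 → $6,097.10; payment $6,097.10; balance $0.00
Balance reaches $0.00 in quarter 3.

3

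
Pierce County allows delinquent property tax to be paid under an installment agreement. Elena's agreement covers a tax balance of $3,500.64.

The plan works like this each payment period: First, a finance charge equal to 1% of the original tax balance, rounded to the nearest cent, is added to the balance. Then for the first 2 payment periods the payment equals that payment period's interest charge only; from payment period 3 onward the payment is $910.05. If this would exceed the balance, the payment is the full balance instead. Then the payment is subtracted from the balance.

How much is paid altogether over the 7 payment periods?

# | Opening | Interest | Payment | End bal
1 | $3,500.64 | $35.01 | $35.01 | $3,500.64
2 | $3,500.64 | $35.01 | $35.01 | $3,500.64
3 | $3,500.64 | $35.01 | $910.05 | $2,625.60
4 | $2,625.60 | $35.01 | $910.05 | $1,750.56
5 | $1,750.56 | $35.01 | $910.05 | $875.52
6 | $875.52 | $35.01 | $910.05 | $0.48
7 | $0.48 | $35.01 | $35.49 | $0.00
Total paid: $3,745.71

$3,745.71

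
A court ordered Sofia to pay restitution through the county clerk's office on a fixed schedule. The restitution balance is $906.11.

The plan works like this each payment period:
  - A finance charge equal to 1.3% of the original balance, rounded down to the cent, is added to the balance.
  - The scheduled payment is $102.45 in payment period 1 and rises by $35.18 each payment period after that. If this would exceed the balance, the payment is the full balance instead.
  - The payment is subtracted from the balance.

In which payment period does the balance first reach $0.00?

6

Payment period 1: $906.11 +$11.77 interest = $917.88; pay $102.45 → $815.43
Payment period 2: $815.43 +$11.77 interest = $827.20; pay $137.63 → $689.57
Payment period 3: $689.57 +$11.77 interest = $701.34; pay $172.81 → $528.53
Payment period 4: $528.53 +$11.77 interest = $540.30; pay $207.99 → $332.31
Payment period 5: $332.31 +$11.77 interest = $344.08; pay $243.17 → $100.91
Payment period 6: $100.91 +$11.77 interest = $112.68; pay $112.68 → $0.00
Balance reaches $0.00 in payment period 6.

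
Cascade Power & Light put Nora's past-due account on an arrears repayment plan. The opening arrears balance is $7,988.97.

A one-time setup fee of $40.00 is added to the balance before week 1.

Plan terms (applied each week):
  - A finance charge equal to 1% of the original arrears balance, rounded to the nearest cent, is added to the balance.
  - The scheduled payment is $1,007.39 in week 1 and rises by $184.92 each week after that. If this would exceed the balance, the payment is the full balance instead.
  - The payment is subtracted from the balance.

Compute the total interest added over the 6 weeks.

Week 1: $8,028.97 +$79.89 interest = $8,108.86; pay $1,007.39 → $7,101.47
Week 2: $7,101.47 +$79.89 interest = $7,181.36; pay $1,192.31 → $5,989.05
Week 3: $5,989.05 +$79.89 interest = $6,068.94; pay $1,377.23 → $4,691.71
Week 4: $4,691.71 +$79.89 interest = $4,771.60; pay $1,562.15 → $3,209.45
Week 5: $3,209.45 +$79.89 interest = $3,289.34; pay $1,747.07 → $1,542.27
Week 6: $1,542.27 +$79.89 interest = $1,622.16; pay $1,622.16 → $0.00
Total interest: $79.89 + $79.89 + $79.89 + $79.89 + $79.89 + $79.89 = $479.34

$479.34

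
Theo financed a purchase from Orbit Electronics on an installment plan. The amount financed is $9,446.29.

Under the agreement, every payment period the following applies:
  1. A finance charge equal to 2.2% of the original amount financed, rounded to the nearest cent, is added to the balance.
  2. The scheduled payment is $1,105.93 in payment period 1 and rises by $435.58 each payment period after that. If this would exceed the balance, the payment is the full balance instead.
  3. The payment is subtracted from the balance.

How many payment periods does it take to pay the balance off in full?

Payment period 1: opening $9,446.29; interest $207.82 → $9,654.11; payment $1,105.93; balance $8,548.18
Payment period 2: opening $8,548.18; interest $207.82 → $8,756.00; payment $1,541.51; balance $7,214.49
Payment period 3: opening $7,214.49; interest $207.82 → $7,422.31; payment $1,977.09; balance $5,445.22
Payment period 4: opening $5,445.22; interest $207.82 → $5,653.04; payment $2,412.67; balance $3,240.37
Payment period 5: opening $3,240.37; interest $207.82 → $3,448.19; payment $2,848.25; balance $599.94
Payment period 6: opening $599.94; interest $207.82 → $807.76; payment $807.76; balance $0.00
Balance reaches $0.00 in payment period 6.

6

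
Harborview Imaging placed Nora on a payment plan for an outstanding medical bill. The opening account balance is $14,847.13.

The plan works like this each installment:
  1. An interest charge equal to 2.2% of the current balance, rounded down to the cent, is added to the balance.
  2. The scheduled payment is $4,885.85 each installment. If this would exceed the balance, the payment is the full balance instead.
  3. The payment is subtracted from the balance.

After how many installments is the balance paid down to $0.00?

4

# | Opening | Interest | Payment | End bal
1 | $14,847.13 | $326.63 | $4,885.85 | $10,287.91
2 | $10,287.91 | $226.33 | $4,885.85 | $5,628.39
3 | $5,628.39 | $123.82 | $4,885.85 | $866.36
4 | $866.36 | $19.05 | $885.41 | $0.00
Balance reaches $0.00 in installment 4.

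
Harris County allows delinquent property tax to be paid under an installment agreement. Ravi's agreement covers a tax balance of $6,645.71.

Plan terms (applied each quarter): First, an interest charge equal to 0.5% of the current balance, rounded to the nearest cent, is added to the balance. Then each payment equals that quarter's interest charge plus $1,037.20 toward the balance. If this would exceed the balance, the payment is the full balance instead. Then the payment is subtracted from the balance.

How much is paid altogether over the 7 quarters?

$6,769.40

Quarter 1: $6,645.71 +$33.23 interest = $6,678.94; pay $1,070.43 → $5,608.51
Quarter 2: $5,608.51 +$28.04 interest = $5,636.55; pay $1,065.24 → $4,571.31
Quarter 3: $4,571.31 +$22.86 interest = $4,594.17; pay $1,060.06 → $3,534.11
Quarter 4: $3,534.11 +$17.67 interest = $3,551.78; pay $1,054.87 → $2,496.91
Quarter 5: $2,496.91 +$12.48 interest = $2,509.39; pay $1,049.68 → $1,459.71
Quarter 6: $1,459.71 +$7.30 interest = $1,467.01; pay $1,044.50 → $422.51
Quarter 7: $422.51 +$2.11 interest = $424.62; pay $424.62 → $0.00
Total paid: $6,769.40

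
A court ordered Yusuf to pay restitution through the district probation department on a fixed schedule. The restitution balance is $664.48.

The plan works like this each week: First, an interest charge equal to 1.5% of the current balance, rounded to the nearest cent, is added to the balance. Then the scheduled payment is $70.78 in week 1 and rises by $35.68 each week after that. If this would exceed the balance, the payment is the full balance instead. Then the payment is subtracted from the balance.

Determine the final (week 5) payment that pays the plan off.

$202.47

# | Opening | Interest | Payment | End bal
1 | $664.48 | $9.97 | $70.78 | $603.67
2 | $603.67 | $9.06 | $106.46 | $506.27
3 | $506.27 | $7.59 | $142.14 | $371.72
4 | $371.72 | $5.58 | $177.82 | $199.48
5 | $199.48 | $2.99 | $202.47 | $0.00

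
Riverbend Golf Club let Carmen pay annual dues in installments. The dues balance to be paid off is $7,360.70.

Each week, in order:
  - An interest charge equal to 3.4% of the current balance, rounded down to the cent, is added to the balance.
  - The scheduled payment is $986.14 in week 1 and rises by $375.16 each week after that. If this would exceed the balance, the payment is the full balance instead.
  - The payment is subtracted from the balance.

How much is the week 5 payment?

Week 1: $7,360.70 +$250.26 interest = $7,610.96; pay $986.14 → $6,624.82
Week 2: $6,624.82 +$225.24 interest = $6,850.06; pay $1,361.30 → $5,488.76
Week 3: $5,488.76 +$186.61 interest = $5,675.37; pay $1,736.46 → $3,938.91
Week 4: $3,938.91 +$133.92 interest = $4,072.83; pay $2,111.62 → $1,961.21
Week 5: $1,961.21 +$66.68 interest = $2,027.89; pay $2,027.89 → $0.00

$2,027.89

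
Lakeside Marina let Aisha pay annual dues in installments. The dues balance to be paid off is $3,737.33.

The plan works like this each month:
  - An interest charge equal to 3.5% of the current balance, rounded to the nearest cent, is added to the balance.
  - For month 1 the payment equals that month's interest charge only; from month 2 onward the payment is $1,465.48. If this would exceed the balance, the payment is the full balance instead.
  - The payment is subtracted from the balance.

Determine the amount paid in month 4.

# | Opening | Interest | Payment | End bal
1 | $3,737.33 | $130.81 | $130.81 | $3,737.33
2 | $3,737.33 | $130.81 | $1,465.48 | $2,402.66
3 | $2,402.66 | $84.09 | $1,465.48 | $1,021.27
4 | $1,021.27 | $35.74 | $1,057.01 | $0.00

$1,057.01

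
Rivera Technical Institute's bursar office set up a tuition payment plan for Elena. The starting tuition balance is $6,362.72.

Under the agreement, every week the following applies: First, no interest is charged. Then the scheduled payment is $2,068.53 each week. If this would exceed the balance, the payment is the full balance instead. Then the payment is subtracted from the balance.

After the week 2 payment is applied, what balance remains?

Week 1: $6,362.72 − $2,068.53 → $4,294.19
Week 2: $4,294.19 − $2,068.53 → $2,225.66

$2,225.66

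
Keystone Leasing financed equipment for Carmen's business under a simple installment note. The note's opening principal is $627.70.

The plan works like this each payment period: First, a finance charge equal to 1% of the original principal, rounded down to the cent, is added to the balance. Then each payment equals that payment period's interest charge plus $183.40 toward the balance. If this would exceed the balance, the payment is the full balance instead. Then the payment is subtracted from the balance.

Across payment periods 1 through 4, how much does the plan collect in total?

$652.78

Payment period 1: $627.70 +$6.27 interest = $633.97; pay $189.67 → $444.30
Payment period 2: $444.30 +$6.27 interest = $450.57; pay $189.67 → $260.90
Payment period 3: $260.90 +$6.27 interest = $267.17; pay $189.67 → $77.50
Payment period 4: $77.50 +$6.27 interest = $83.77; pay $83.77 → $0.00
Total paid: $652.78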